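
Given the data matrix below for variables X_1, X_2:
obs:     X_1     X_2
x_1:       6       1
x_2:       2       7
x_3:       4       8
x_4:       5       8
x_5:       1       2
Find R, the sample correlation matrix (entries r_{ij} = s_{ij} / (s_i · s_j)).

Step 1 — column means:
  mean(X_1) = (6 + 2 + 4 + 5 + 1) / 5 = 18/5 = 3.6
  mean(X_2) = (1 + 7 + 8 + 8 + 2) / 5 = 26/5 = 5.2

Step 2 — sample variances and covariances s[i,j] = (1/(n-1)) · Σ_k (x_{k,i} - mean_i) · (x_{k,j} - mean_j), with n-1 = 4:
  s[X_1,X_1] = ((2.4)·(2.4) + (-1.6)·(-1.6) + (0.4)·(0.4) + (1.4)·(1.4) + (-2.6)·(-2.6)) / 4 = 17.2/4 = 4.3
  s[X_1,X_2] = ((2.4)·(-4.2) + (-1.6)·(1.8) + (0.4)·(2.8) + (1.4)·(2.8) + (-2.6)·(-3.2)) / 4 = 0.4/4 = 0.1
  s[X_2,X_2] = ((-4.2)·(-4.2) + (1.8)·(1.8) + (2.8)·(2.8) + (2.8)·(2.8) + (-3.2)·(-3.2)) / 4 = 46.8/4 = 11.7
  Sample standard deviations s_i = √(s[i,i]):
  s(X_1) = √(4.3) = 2.0736
  s(X_2) = √(11.7) = 3.4205

Step 3 — r_{ij} = s_{ij} / (s_i · s_j):
  r[X_1,X_1] = 1 (diagonal).
  r[X_1,X_2] = 0.1 / (2.0736 · 3.4205) = 0.1 / 7.093 = 0.0141
  r[X_2,X_2] = 1 (diagonal).

R is symmetric with unit diagonal. Assembling:

R = [[1, 0.0141],
 [0.0141, 1]]


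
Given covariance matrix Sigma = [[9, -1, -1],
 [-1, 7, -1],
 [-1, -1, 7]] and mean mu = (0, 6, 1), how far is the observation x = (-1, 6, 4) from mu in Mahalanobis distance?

Step 1 — centre the observation: (x - mu) = (-1, 0, 3).

Step 2 — invert Sigma (cofactor / det for 3×3, or solve directly):
  Sigma^{-1} = [[0.1154, 0.0192, 0.0192],
 [0.0192, 0.149, 0.024],
 [0.0192, 0.024, 0.149]].

Step 3 — form the quadratic (x - mu)^T · Sigma^{-1} · (x - mu):
  Sigma^{-1} · (x - mu) = (-0.0577, 0.0529, 0.4279).
  (x - mu)^T · [Sigma^{-1} · (x - mu)] = (-1)·(-0.0577) + (0)·(0.0529) + (3)·(0.4279) = 1.3413.

Step 4 — take square root: d = √(1.3413) ≈ 1.1582.

d(x, mu) = √(1.3413) ≈ 1.1582


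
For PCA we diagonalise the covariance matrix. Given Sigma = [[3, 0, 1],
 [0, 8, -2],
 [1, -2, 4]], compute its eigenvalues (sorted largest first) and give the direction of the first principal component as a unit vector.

Step 1 — characteristic polynomial p(λ) = det(λI - Sigma) = λ³ - tr·λ² + c_1·λ - det, where tr = trace, c_1 = sum of the principal 2×2 minors, det = det(Sigma):
  tr = 3 + 8 + 4 = 15,
  c_1 = (3·8 - (0)²) + (3·4 - (1)²) + (8·4 - (-2)²) = 24 + 11 + 28 = 63,
  det = 3·(8·4 - (-2)²) - (0)·((0)·4 - (-2)·(1)) + (1)·((0)·(-2) - 8·(1)) = 3·(28) - (0)·(2) + (1)·(-8) = 76.
  So p(λ) = λ³ - 15λ² + 63λ - 76.
Step 2 — look for an integer root (rational root theorem: any rational root is an integer divisor of 76). Testing λ = 4:
  p(4) = 64 - 240 + 252 - 76 = 0  ✓
  Dividing out (λ - 4): p(λ) = (λ - 4)(λ² - 11λ + 19).
Step 3 — remaining eigenvalues from the quadratic λ² - 11λ + 19 = 0:
  Δ = 11² - 4·19 = 121 - 76 = 45,  λ = (11 ± √45)/2 = (11 ± 6.7082)/2 ≈ 8.8541 or 2.1459.
  Sorted: λ_1 = 8.8541,  λ_2 = 4,  λ_3 = 2.1459  (check: sum = 15 = tr ✓).

Step 4 — unit eigenvector for λ_1 ≈ 8.8541: v spans the null space of (Sigma - λ_1 I), whose rows are
  r_1 = (-5.8541, 0, 1),  r_2 = (0, -0.8541, -2),  r_3 = (1, -2, -4.8541).
  v is orthogonal to every row, so take v ∝ r_1 × r_2 = ((0)·(-2) - (1)·(-0.8541), (1)·(0) - (-5.8541)·(-2), (-5.8541)·(-0.8541) - (0)·(0)) ≈ (0.8541, -11.7082, 5).
  Let u = (0.8541, -11.7082, 5).
  ||u|| = √((0.8541)² + (-11.7082)² + (5)²) = √(162.8115) ≈ 12.7598,  v_1 = u/||u|| ≈ (0.0669, -0.9176, 0.3919) (||v_1|| = 1).

λ_1 = 8.8541,  λ_2 = 4,  λ_3 = 2.1459;  v_1 ≈ (0.0669, -0.9176, 0.3919)


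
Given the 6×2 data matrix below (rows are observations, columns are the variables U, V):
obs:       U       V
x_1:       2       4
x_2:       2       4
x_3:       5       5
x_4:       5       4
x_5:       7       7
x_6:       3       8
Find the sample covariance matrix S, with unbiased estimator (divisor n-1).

Step 1 — column means:
  mean(U) = (2 + 2 + 5 + 5 + 7 + 3) / 6 = 24/6 = 4
  mean(V) = (4 + 4 + 5 + 4 + 7 + 8) / 6 = 32/6 = 5.3333

Step 2 — sample covariance S[i,j] = (1/(n-1)) · Σ_k (x_{k,i} - mean_i) · (x_{k,j} - mean_j), with n-1 = 5.
  S[U,U] = ((-2)·(-2) + (-2)·(-2) + (1)·(1) + (1)·(1) + (3)·(3) + (-1)·(-1)) / 5 = 20/5 = 4
  S[U,V] = ((-2)·(-1.3333) + (-2)·(-1.3333) + (1)·(-0.3333) + (1)·(-1.3333) + (3)·(1.6667) + (-1)·(2.6667)) / 5 = 6/5 = 1.2
  S[V,V] = ((-1.3333)·(-1.3333) + (-1.3333)·(-1.3333) + (-0.3333)·(-0.3333) + (-1.3333)·(-1.3333) + (1.6667)·(1.6667) + (2.6667)·(2.6667)) / 5 = 15.3333/5 = 3.0667

S is symmetric (S[j,i] = S[i,j]). Assembling:

S = [[4, 1.2],
 [1.2, 3.0667]]


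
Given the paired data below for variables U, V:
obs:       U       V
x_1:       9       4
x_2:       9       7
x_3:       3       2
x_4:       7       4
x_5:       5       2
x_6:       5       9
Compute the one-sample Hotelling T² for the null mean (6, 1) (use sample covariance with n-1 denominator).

Step 1 — sample mean vector:
  mean(U) = (9 + 9 + 3 + 7 + 5 + 5) / 6 = 38/6 = 6.3333
  mean(V) = (4 + 7 + 2 + 4 + 2 + 9) / 6 = 28/6 = 4.6667
  x̄ = (6.3333, 4.6667),  deviation x̄ - mu_0 = (6.3333, 4.6667) - (6, 1) = (0.3333, 3.6667).

Step 2 — sample covariance matrix, S[i,j] = (1/(n-1)) · Σ_k (x_{k,i} - mean_i) · (x_{k,j} - mean_j), divisor n-1 = 5:
  S[U,U] = ((2.6667)·(2.6667) + (2.6667)·(2.6667) + (-3.3333)·(-3.3333) + (0.6667)·(0.6667) + (-1.3333)·(-1.3333) + (-1.3333)·(-1.3333)) / 5 = 29.3333/5 = 5.8667
  S[U,V] = ((2.6667)·(-0.6667) + (2.6667)·(2.3333) + (-3.3333)·(-2.6667) + (0.6667)·(-0.6667) + (-1.3333)·(-2.6667) + (-1.3333)·(4.3333)) / 5 = 10.6667/5 = 2.1333
  S[V,V] = ((-0.6667)·(-0.6667) + (2.3333)·(2.3333) + (-2.6667)·(-2.6667) + (-0.6667)·(-0.6667) + (-2.6667)·(-2.6667) + (4.3333)·(4.3333)) / 5 = 39.3333/5 = 7.8667
  S = [[5.8667, 2.1333],
 [2.1333, 7.8667]].

Step 3 — invert S. det(S) = 5.8667·7.8667 - (2.1333)² = 41.6.
  S^{-1} = (1/det) · [[d, -b], [-b, a]] = [[0.1891, -0.0513],
 [-0.0513, 0.141]].

Step 4 — quadratic form (x̄ - mu_0)^T · S^{-1} · (x̄ - mu_0):
  S^{-1} · (x̄ - mu_0) = (-0.125, 0.5),
  (x̄ - mu_0)^T · [...] = (0.3333)·(-0.125) + (3.6667)·(0.5) = 1.7917.

Step 5 — scale by n: T² = 6 · 1.7917 = 10.75.

T² ≈ 10.75


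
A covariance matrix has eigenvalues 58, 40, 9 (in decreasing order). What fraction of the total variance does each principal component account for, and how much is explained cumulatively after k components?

Step 1 — total variance = trace(Sigma) = Σ λ_i = 58 + 40 + 9 = 107.

Step 2 — fraction explained by component i = λ_i / Σ λ:
  PC1: 58/107 = 0.5421
  PC2: 40/107 = 0.3738
  PC3: 9/107 = 0.0841

Step 3 — cumulative fraction after k components = (λ_1 + ... + λ_k) / Σ λ:
  k = 1: 58/107 = 0.5421
  k = 2: (58 + 40)/107 = 98/107 = 0.9159
  k = 3: (58 + 40 + 9)/107 = 107/107 = 1

Summary (fraction, with percent):

explained: PC1 0.5421 (54.21%), PC2 0.3738 (37.38%), PC3 0.0841 (8.41%);  cumulative: 0.5421, 0.9159, 1


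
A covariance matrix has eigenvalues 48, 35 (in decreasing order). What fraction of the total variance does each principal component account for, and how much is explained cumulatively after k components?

Step 1 — total variance = trace(Sigma) = Σ λ_i = 48 + 35 = 83.

Step 2 — fraction explained by component i = λ_i / Σ λ:
  PC1: 48/83 = 0.5783
  PC2: 35/83 = 0.4217

Step 3 — cumulative fraction after k components = (λ_1 + ... + λ_k) / Σ λ:
  k = 1: 48/83 = 0.5783
  k = 2: (48 + 35)/83 = 83/83 = 1

Summary (fraction, with percent):

explained: PC1 0.5783 (57.83%), PC2 0.4217 (42.17%);  cumulative: 0.5783, 1


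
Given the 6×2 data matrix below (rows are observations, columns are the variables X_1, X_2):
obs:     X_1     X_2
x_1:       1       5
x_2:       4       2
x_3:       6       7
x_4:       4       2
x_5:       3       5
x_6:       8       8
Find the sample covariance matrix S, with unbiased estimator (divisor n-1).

Step 1 — column means:
  mean(X_1) = (1 + 4 + 6 + 4 + 3 + 8) / 6 = 26/6 = 4.3333
  mean(X_2) = (5 + 2 + 7 + 2 + 5 + 8) / 6 = 29/6 = 4.8333

Step 2 — sample covariance S[i,j] = (1/(n-1)) · Σ_k (x_{k,i} - mean_i) · (x_{k,j} - mean_j), with n-1 = 5.
  S[X_1,X_1] = ((-3.3333)·(-3.3333) + (-0.3333)·(-0.3333) + (1.6667)·(1.6667) + (-0.3333)·(-0.3333) + (-1.3333)·(-1.3333) + (3.6667)·(3.6667)) / 5 = 29.3333/5 = 5.8667
  S[X_1,X_2] = ((-3.3333)·(0.1667) + (-0.3333)·(-2.8333) + (1.6667)·(2.1667) + (-0.3333)·(-2.8333) + (-1.3333)·(0.1667) + (3.6667)·(3.1667)) / 5 = 16.3333/5 = 3.2667
  S[X_2,X_2] = ((0.1667)·(0.1667) + (-2.8333)·(-2.8333) + (2.1667)·(2.1667) + (-2.8333)·(-2.8333) + (0.1667)·(0.1667) + (3.1667)·(3.1667)) / 5 = 30.8333/5 = 6.1667

S is symmetric (S[j,i] = S[i,j]). Assembling:

S = [[5.8667, 3.2667],
 [3.2667, 6.1667]]


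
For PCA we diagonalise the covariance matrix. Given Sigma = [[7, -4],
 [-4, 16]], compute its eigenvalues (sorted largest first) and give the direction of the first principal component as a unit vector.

Step 1 — characteristic polynomial of 2×2 Sigma:
  det(Sigma - λI) = λ² - trace · λ + det = 0.
  trace = 7 + 16 = 23, det = 7·16 - (-4)² = 96.
Step 2 — discriminant:
  Δ = trace² - 4·det = 529 - 384 = 145.
Step 3 — eigenvalues:
  λ = (trace ± √Δ)/2 = (23 ± 12.0416)/2,
  λ_1 = 17.5208,  λ_2 = 5.4792.

Step 4 — unit eigenvector for λ_1: solve (Sigma - λ_1 I)v = 0. First row:
  (7 - 17.5208)·v_x + (-4)·v_y = 0, i.e. (-10.5208)·v_x + (-4)·v_y = 0,
  so v ∝ (b, λ_1 - a) = (-4, 10.5208); multiply by -1 so the first entry is positive: u = (4, -10.5208).
  ||u|| = √((4)² + (-10.5208)²) = √(126.6872) ≈ 11.2555,
  v_1 = u/||u|| ≈ (0.3554, -0.9347) (||v_1|| = 1).

λ_1 = 17.5208,  λ_2 = 5.4792;  v_1 ≈ (0.3554, -0.9347)


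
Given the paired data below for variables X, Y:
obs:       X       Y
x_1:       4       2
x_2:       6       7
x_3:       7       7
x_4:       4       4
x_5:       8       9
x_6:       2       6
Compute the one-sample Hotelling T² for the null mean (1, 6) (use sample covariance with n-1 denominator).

Step 1 — sample mean vector:
  mean(X) = (4 + 6 + 7 + 4 + 8 + 2) / 6 = 31/6 = 5.1667
  mean(Y) = (2 + 7 + 7 + 4 + 9 + 6) / 6 = 35/6 = 5.8333
  x̄ = (5.1667, 5.8333),  deviation x̄ - mu_0 = (5.1667, 5.8333) - (1, 6) = (4.1667, -0.1667).

Step 2 — sample covariance matrix, S[i,j] = (1/(n-1)) · Σ_k (x_{k,i} - mean_i) · (x_{k,j} - mean_j), divisor n-1 = 5:
  S[X,X] = ((-1.1667)·(-1.1667) + (0.8333)·(0.8333) + (1.8333)·(1.8333) + (-1.1667)·(-1.1667) + (2.8333)·(2.8333) + (-3.1667)·(-3.1667)) / 5 = 24.8333/5 = 4.9667
  S[X,Y] = ((-1.1667)·(-3.8333) + (0.8333)·(1.1667) + (1.8333)·(1.1667) + (-1.1667)·(-1.8333) + (2.8333)·(3.1667) + (-3.1667)·(0.1667)) / 5 = 18.1667/5 = 3.6333
  S[Y,Y] = ((-3.8333)·(-3.8333) + (1.1667)·(1.1667) + (1.1667)·(1.1667) + (-1.8333)·(-1.8333) + (3.1667)·(3.1667) + (0.1667)·(0.1667)) / 5 = 30.8333/5 = 6.1667
  S = [[4.9667, 3.6333],
 [3.6333, 6.1667]].

Step 3 — invert S. det(S) = 4.9667·6.1667 - (3.6333)² = 17.4267.
  S^{-1} = (1/det) · [[d, -b], [-b, a]] = [[0.3539, -0.2085],
 [-0.2085, 0.285]].

Step 4 — quadratic form (x̄ - mu_0)^T · S^{-1} · (x̄ - mu_0):
  S^{-1} · (x̄ - mu_0) = (1.5092, -0.9162),
  (x̄ - mu_0)^T · [...] = (4.1667)·(1.5092) + (-0.1667)·(-0.9162) = 6.441.

Step 5 — scale by n: T² = 6 · 6.441 = 38.6458.

T² ≈ 38.6458


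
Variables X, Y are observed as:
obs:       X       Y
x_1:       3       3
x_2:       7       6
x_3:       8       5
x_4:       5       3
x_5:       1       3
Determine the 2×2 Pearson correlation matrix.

Step 1 — column means:
  mean(X) = (3 + 7 + 8 + 5 + 1) / 5 = 24/5 = 4.8
  mean(Y) = (3 + 6 + 5 + 3 + 3) / 5 = 20/5 = 4

Step 2 — sample variances and covariances s[i,j] = (1/(n-1)) · Σ_k (x_{k,i} - mean_i) · (x_{k,j} - mean_j), with n-1 = 4:
  s[X,X] = ((-1.8)·(-1.8) + (2.2)·(2.2) + (3.2)·(3.2) + (0.2)·(0.2) + (-3.8)·(-3.8)) / 4 = 32.8/4 = 8.2
  s[X,Y] = ((-1.8)·(-1) + (2.2)·(2) + (3.2)·(1) + (0.2)·(-1) + (-3.8)·(-1)) / 4 = 13/4 = 3.25
  s[Y,Y] = ((-1)·(-1) + (2)·(2) + (1)·(1) + (-1)·(-1) + (-1)·(-1)) / 4 = 8/4 = 2
  Sample standard deviations s_i = √(s[i,i]):
  s(X) = √(8.2) = 2.8636
  s(Y) = √(2) = 1.4142

Step 3 — r_{ij} = s_{ij} / (s_i · s_j):
  r[X,X] = 1 (diagonal).
  r[X,Y] = 3.25 / (2.8636 · 1.4142) = 3.25 / 4.0497 = 0.8025
  r[Y,Y] = 1 (diagonal).

R is symmetric with unit diagonal. Assembling:

R = [[1, 0.8025],
 [0.8025, 1]]


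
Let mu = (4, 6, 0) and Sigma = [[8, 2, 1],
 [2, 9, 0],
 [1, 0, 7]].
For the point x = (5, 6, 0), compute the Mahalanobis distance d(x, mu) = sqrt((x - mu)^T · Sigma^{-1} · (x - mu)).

Step 1 — centre the observation: (x - mu) = (1, 0, 0).

Step 2 — invert Sigma (cofactor / det for 3×3, or solve directly):
  Sigma^{-1} = [[0.1349, -0.03, -0.0193],
 [-0.03, 0.1178, 0.0043],
 [-0.0193, 0.0043, 0.1456]].

Step 3 — form the quadratic (x - mu)^T · Sigma^{-1} · (x - mu):
  Sigma^{-1} · (x - mu) = (0.1349, -0.03, -0.0193).
  (x - mu)^T · [Sigma^{-1} · (x - mu)] = (1)·(0.1349) + (0)·(-0.03) + (0)·(-0.0193) = 0.1349.

Step 4 — take square root: d = √(0.1349) ≈ 0.3673.

d(x, mu) = √(0.1349) ≈ 0.3673


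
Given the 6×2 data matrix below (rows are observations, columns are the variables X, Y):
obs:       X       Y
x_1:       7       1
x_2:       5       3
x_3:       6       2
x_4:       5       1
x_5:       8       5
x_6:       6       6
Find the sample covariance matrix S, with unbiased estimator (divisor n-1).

Step 1 — column means:
  mean(X) = (7 + 5 + 6 + 5 + 8 + 6) / 6 = 37/6 = 6.1667
  mean(Y) = (1 + 3 + 2 + 1 + 5 + 6) / 6 = 18/6 = 3

Step 2 — sample covariance S[i,j] = (1/(n-1)) · Σ_k (x_{k,i} - mean_i) · (x_{k,j} - mean_j), with n-1 = 5.
  S[X,X] = ((0.8333)·(0.8333) + (-1.1667)·(-1.1667) + (-0.1667)·(-0.1667) + (-1.1667)·(-1.1667) + (1.8333)·(1.8333) + (-0.1667)·(-0.1667)) / 5 = 6.8333/5 = 1.3667
  S[X,Y] = ((0.8333)·(-2) + (-1.1667)·(0) + (-0.1667)·(-1) + (-1.1667)·(-2) + (1.8333)·(2) + (-0.1667)·(3)) / 5 = 4/5 = 0.8
  S[Y,Y] = ((-2)·(-2) + (0)·(0) + (-1)·(-1) + (-2)·(-2) + (2)·(2) + (3)·(3)) / 5 = 22/5 = 4.4

S is symmetric (S[j,i] = S[i,j]). Assembling:

S = [[1.3667, 0.8],
 [0.8, 4.4]]


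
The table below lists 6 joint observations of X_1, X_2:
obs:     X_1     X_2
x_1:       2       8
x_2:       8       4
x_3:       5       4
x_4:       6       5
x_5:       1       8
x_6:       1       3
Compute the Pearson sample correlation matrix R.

Step 1 — column means:
  mean(X_1) = (2 + 8 + 5 + 6 + 1 + 1) / 6 = 23/6 = 3.8333
  mean(X_2) = (8 + 4 + 4 + 5 + 8 + 3) / 6 = 32/6 = 5.3333

Step 2 — sample variances and covariances s[i,j] = (1/(n-1)) · Σ_k (x_{k,i} - mean_i) · (x_{k,j} - mean_j), with n-1 = 5:
  s[X_1,X_1] = ((-1.8333)·(-1.8333) + (4.1667)·(4.1667) + (1.1667)·(1.1667) + (2.1667)·(2.1667) + (-2.8333)·(-2.8333) + (-2.8333)·(-2.8333)) / 5 = 42.8333/5 = 8.5667
  s[X_1,X_2] = ((-1.8333)·(2.6667) + (4.1667)·(-1.3333) + (1.1667)·(-1.3333) + (2.1667)·(-0.3333) + (-2.8333)·(2.6667) + (-2.8333)·(-2.3333)) / 5 = -13.6667/5 = -2.7333
  s[X_2,X_2] = ((2.6667)·(2.6667) + (-1.3333)·(-1.3333) + (-1.3333)·(-1.3333) + (-0.3333)·(-0.3333) + (2.6667)·(2.6667) + (-2.3333)·(-2.3333)) / 5 = 23.3333/5 = 4.6667
  Sample standard deviations s_i = √(s[i,i]):
  s(X_1) = √(8.5667) = 2.9269
  s(X_2) = √(4.6667) = 2.1602

Step 3 — r_{ij} = s_{ij} / (s_i · s_j):
  r[X_1,X_1] = 1 (diagonal).
  r[X_1,X_2] = -2.7333 / (2.9269 · 2.1602) = -2.7333 / 6.3228 = -0.4323
  r[X_2,X_2] = 1 (diagonal).

R is symmetric with unit diagonal. Assembling:

R = [[1, -0.4323],
 [-0.4323, 1]]


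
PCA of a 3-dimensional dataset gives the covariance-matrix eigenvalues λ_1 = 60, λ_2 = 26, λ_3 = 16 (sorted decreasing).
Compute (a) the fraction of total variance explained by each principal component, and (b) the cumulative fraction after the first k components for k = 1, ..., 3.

Step 1 — total variance = trace(Sigma) = Σ λ_i = 60 + 26 + 16 = 102.

Step 2 — fraction explained by component i = λ_i / Σ λ:
  PC1: 60/102 = 0.5882
  PC2: 26/102 = 0.2549
  PC3: 16/102 = 0.1569

Step 3 — cumulative fraction after k components = (λ_1 + ... + λ_k) / Σ λ:
  k = 1: 60/102 = 0.5882
  k = 2: (60 + 26)/102 = 86/102 = 0.8431
  k = 3: (60 + 26 + 16)/102 = 102/102 = 1

Summary (fraction, with percent):

explained: PC1 0.5882 (58.82%), PC2 0.2549 (25.49%), PC3 0.1569 (15.69%);  cumulative: 0.5882, 0.8431, 1


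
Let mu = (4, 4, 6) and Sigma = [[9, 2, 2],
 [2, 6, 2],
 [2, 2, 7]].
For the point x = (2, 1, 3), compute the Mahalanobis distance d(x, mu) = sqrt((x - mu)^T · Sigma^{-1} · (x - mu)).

Step 1 — centre the observation: (x - mu) = (-2, -3, -3).

Step 2 — invert Sigma (cofactor / det for 3×3, or solve directly):
  Sigma^{-1} = [[0.1242, -0.0327, -0.0261],
 [-0.0327, 0.1928, -0.0458],
 [-0.0261, -0.0458, 0.1634]].

Step 3 — form the quadratic (x - mu)^T · Sigma^{-1} · (x - mu):
  Sigma^{-1} · (x - mu) = (-0.0719, -0.3758, -0.3007).
  (x - mu)^T · [Sigma^{-1} · (x - mu)] = (-2)·(-0.0719) + (-3)·(-0.3758) + (-3)·(-0.3007) = 2.1732.

Step 4 — take square root: d = √(2.1732) ≈ 1.4742.

d(x, mu) = √(2.1732) ≈ 1.4742


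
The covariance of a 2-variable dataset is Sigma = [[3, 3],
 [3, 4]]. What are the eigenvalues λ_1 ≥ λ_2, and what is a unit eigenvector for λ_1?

Step 1 — characteristic polynomial of 2×2 Sigma:
  det(Sigma - λI) = λ² - trace · λ + det = 0.
  trace = 3 + 4 = 7, det = 3·4 - (3)² = 3.
Step 2 — discriminant:
  Δ = trace² - 4·det = 49 - 12 = 37.
Step 3 — eigenvalues:
  λ = (trace ± √Δ)/2 = (7 ± 6.0828)/2,
  λ_1 = 6.5414,  λ_2 = 0.4586.

Step 4 — unit eigenvector for λ_1: solve (Sigma - λ_1 I)v = 0. First row:
  (3 - 6.5414)·v_x + (3)·v_y = 0, i.e. (-3.5414)·v_x + (3)·v_y = 0,
  so v ∝ (b, λ_1 - a) = (3, 3.5414) = u.
  ||u|| = √((3)² + (3.5414)²) = √(21.5414) ≈ 4.6413,
  v_1 = u/||u|| ≈ (0.6464, 0.763) (||v_1|| = 1).

λ_1 = 6.5414,  λ_2 = 0.4586;  v_1 ≈ (0.6464, 0.763)


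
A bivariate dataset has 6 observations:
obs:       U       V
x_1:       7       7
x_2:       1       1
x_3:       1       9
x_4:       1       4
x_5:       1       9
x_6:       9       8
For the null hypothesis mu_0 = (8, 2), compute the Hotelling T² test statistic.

Step 1 — sample mean vector:
  mean(U) = (7 + 1 + 1 + 1 + 1 + 9) / 6 = 20/6 = 3.3333
  mean(V) = (7 + 1 + 9 + 4 + 9 + 8) / 6 = 38/6 = 6.3333
  x̄ = (3.3333, 6.3333),  deviation x̄ - mu_0 = (3.3333, 6.3333) - (8, 2) = (-4.6667, 4.3333).

Step 2 — sample covariance matrix, S[i,j] = (1/(n-1)) · Σ_k (x_{k,i} - mean_i) · (x_{k,j} - mean_j), divisor n-1 = 5:
  S[U,U] = ((3.6667)·(3.6667) + (-2.3333)·(-2.3333) + (-2.3333)·(-2.3333) + (-2.3333)·(-2.3333) + (-2.3333)·(-2.3333) + (5.6667)·(5.6667)) / 5 = 67.3333/5 = 13.4667
  S[U,V] = ((3.6667)·(0.6667) + (-2.3333)·(-5.3333) + (-2.3333)·(2.6667) + (-2.3333)·(-2.3333) + (-2.3333)·(2.6667) + (5.6667)·(1.6667)) / 5 = 17.3333/5 = 3.4667
  S[V,V] = ((0.6667)·(0.6667) + (-5.3333)·(-5.3333) + (2.6667)·(2.6667) + (-2.3333)·(-2.3333) + (2.6667)·(2.6667) + (1.6667)·(1.6667)) / 5 = 51.3333/5 = 10.2667
  S = [[13.4667, 3.4667],
 [3.4667, 10.2667]].

Step 3 — invert S. det(S) = 13.4667·10.2667 - (3.4667)² = 126.24.
  S^{-1} = (1/det) · [[d, -b], [-b, a]] = [[0.0813, -0.0275],
 [-0.0275, 0.1067]].

Step 4 — quadratic form (x̄ - mu_0)^T · S^{-1} · (x̄ - mu_0):
  S^{-1} · (x̄ - mu_0) = (-0.4985, 0.5904),
  (x̄ - mu_0)^T · [...] = (-4.6667)·(-0.4985) + (4.3333)·(0.5904) = 4.8849.

Step 5 — scale by n: T² = 6 · 4.8849 = 29.3093.

T² ≈ 29.3093


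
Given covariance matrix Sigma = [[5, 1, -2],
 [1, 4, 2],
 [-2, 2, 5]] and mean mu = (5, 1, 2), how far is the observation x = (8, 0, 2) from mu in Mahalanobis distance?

Step 1 — centre the observation: (x - mu) = (3, -1, 0).

Step 2 — invert Sigma (cofactor / det for 3×3, or solve directly):
  Sigma^{-1} = [[0.3137, -0.1765, 0.1961],
 [-0.1765, 0.4118, -0.2353],
 [0.1961, -0.2353, 0.3725]].

Step 3 — form the quadratic (x - mu)^T · Sigma^{-1} · (x - mu):
  Sigma^{-1} · (x - mu) = (1.1176, -0.9412, 0.8235).
  (x - mu)^T · [Sigma^{-1} · (x - mu)] = (3)·(1.1176) + (-1)·(-0.9412) + (0)·(0.8235) = 4.2941.

Step 4 — take square root: d = √(4.2941) ≈ 2.0722.

d(x, mu) = √(4.2941) ≈ 2.0722


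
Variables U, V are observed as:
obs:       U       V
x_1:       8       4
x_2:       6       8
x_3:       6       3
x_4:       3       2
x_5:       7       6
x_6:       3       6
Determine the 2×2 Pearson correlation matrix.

Step 1 — column means:
  mean(U) = (8 + 6 + 6 + 3 + 7 + 3) / 6 = 33/6 = 5.5
  mean(V) = (4 + 8 + 3 + 2 + 6 + 6) / 6 = 29/6 = 4.8333

Step 2 — sample variances and covariances s[i,j] = (1/(n-1)) · Σ_k (x_{k,i} - mean_i) · (x_{k,j} - mean_j), with n-1 = 5:
  s[U,U] = ((2.5)·(2.5) + (0.5)·(0.5) + (0.5)·(0.5) + (-2.5)·(-2.5) + (1.5)·(1.5) + (-2.5)·(-2.5)) / 5 = 21.5/5 = 4.3
  s[U,V] = ((2.5)·(-0.8333) + (0.5)·(3.1667) + (0.5)·(-1.8333) + (-2.5)·(-2.8333) + (1.5)·(1.1667) + (-2.5)·(1.1667)) / 5 = 4.5/5 = 0.9
  s[V,V] = ((-0.8333)·(-0.8333) + (3.1667)·(3.1667) + (-1.8333)·(-1.8333) + (-2.8333)·(-2.8333) + (1.1667)·(1.1667) + (1.1667)·(1.1667)) / 5 = 24.8333/5 = 4.9667
  Sample standard deviations s_i = √(s[i,i]):
  s(U) = √(4.3) = 2.0736
  s(V) = √(4.9667) = 2.2286

Step 3 — r_{ij} = s_{ij} / (s_i · s_j):
  r[U,U] = 1 (diagonal).
  r[U,V] = 0.9 / (2.0736 · 2.2286) = 0.9 / 4.6213 = 0.1947
  r[V,V] = 1 (diagonal).

R is symmetric with unit diagonal. Assembling:

R = [[1, 0.1947],
 [0.1947, 1]]


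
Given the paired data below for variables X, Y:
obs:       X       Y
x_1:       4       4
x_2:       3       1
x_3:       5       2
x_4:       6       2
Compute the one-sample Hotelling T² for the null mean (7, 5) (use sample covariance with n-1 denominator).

Step 1 — sample mean vector:
  mean(X) = (4 + 3 + 5 + 6) / 4 = 18/4 = 4.5
  mean(Y) = (4 + 1 + 2 + 2) / 4 = 9/4 = 2.25
  x̄ = (4.5, 2.25),  deviation x̄ - mu_0 = (4.5, 2.25) - (7, 5) = (-2.5, -2.75).

Step 2 — sample covariance matrix, S[i,j] = (1/(n-1)) · Σ_k (x_{k,i} - mean_i) · (x_{k,j} - mean_j), divisor n-1 = 3:
  S[X,X] = ((-0.5)·(-0.5) + (-1.5)·(-1.5) + (0.5)·(0.5) + (1.5)·(1.5)) / 3 = 5/3 = 1.6667
  S[X,Y] = ((-0.5)·(1.75) + (-1.5)·(-1.25) + (0.5)·(-0.25) + (1.5)·(-0.25)) / 3 = 0.5/3 = 0.1667
  S[Y,Y] = ((1.75)·(1.75) + (-1.25)·(-1.25) + (-0.25)·(-0.25) + (-0.25)·(-0.25)) / 3 = 4.75/3 = 1.5833
  S = [[1.6667, 0.1667],
 [0.1667, 1.5833]].

Step 3 — invert S. det(S) = 1.6667·1.5833 - (0.1667)² = 2.6111.
  S^{-1} = (1/det) · [[d, -b], [-b, a]] = [[0.6064, -0.0638],
 [-0.0638, 0.6383]].

Step 4 — quadratic form (x̄ - mu_0)^T · S^{-1} · (x̄ - mu_0):
  S^{-1} · (x̄ - mu_0) = (-1.3404, -1.5957),
  (x̄ - mu_0)^T · [...] = (-2.5)·(-1.3404) + (-2.75)·(-1.5957) = 7.7394.

Step 5 — scale by n: T² = 4 · 7.7394 = 30.9574.

T² ≈ 30.9574


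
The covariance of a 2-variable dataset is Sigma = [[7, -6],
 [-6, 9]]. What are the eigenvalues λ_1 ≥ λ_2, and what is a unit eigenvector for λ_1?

Step 1 — characteristic polynomial of 2×2 Sigma:
  det(Sigma - λI) = λ² - trace · λ + det = 0.
  trace = 7 + 9 = 16, det = 7·9 - (-6)² = 27.
Step 2 — discriminant:
  Δ = trace² - 4·det = 256 - 108 = 148.
Step 3 — eigenvalues:
  λ = (trace ± √Δ)/2 = (16 ± 12.1655)/2,
  λ_1 = 14.0828,  λ_2 = 1.9172.

Step 4 — unit eigenvector for λ_1: solve (Sigma - λ_1 I)v = 0. First row:
  (7 - 14.0828)·v_x + (-6)·v_y = 0, i.e. (-7.0828)·v_x + (-6)·v_y = 0,
  so v ∝ (b, λ_1 - a) = (-6, 7.0828); multiply by -1 so the first entry is positive: u = (6, -7.0828).
  ||u|| = √((6)² + (-7.0828)²) = √(86.1655) ≈ 9.2825,
  v_1 = u/||u|| ≈ (0.6464, -0.763) (||v_1|| = 1).

λ_1 = 14.0828,  λ_2 = 1.9172;  v_1 ≈ (0.6464, -0.763)


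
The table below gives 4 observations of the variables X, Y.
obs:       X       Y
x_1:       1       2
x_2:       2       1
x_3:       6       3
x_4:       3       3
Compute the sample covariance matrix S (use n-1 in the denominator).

Step 1 — column means:
  mean(X) = (1 + 2 + 6 + 3) / 4 = 12/4 = 3
  mean(Y) = (2 + 1 + 3 + 3) / 4 = 9/4 = 2.25

Step 2 — sample covariance S[i,j] = (1/(n-1)) · Σ_k (x_{k,i} - mean_i) · (x_{k,j} - mean_j), with n-1 = 3.
  S[X,X] = ((-2)·(-2) + (-1)·(-1) + (3)·(3) + (0)·(0)) / 3 = 14/3 = 4.6667
  S[X,Y] = ((-2)·(-0.25) + (-1)·(-1.25) + (3)·(0.75) + (0)·(0.75)) / 3 = 4/3 = 1.3333
  S[Y,Y] = ((-0.25)·(-0.25) + (-1.25)·(-1.25) + (0.75)·(0.75) + (0.75)·(0.75)) / 3 = 2.75/3 = 0.9167

S is symmetric (S[j,i] = S[i,j]). Assembling:

S = [[4.6667, 1.3333],
 [1.3333, 0.9167]]


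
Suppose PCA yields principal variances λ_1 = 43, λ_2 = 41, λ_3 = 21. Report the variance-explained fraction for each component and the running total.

Step 1 — total variance = trace(Sigma) = Σ λ_i = 43 + 41 + 21 = 105.

Step 2 — fraction explained by component i = λ_i / Σ λ:
  PC1: 43/105 = 0.4095
  PC2: 41/105 = 0.3905
  PC3: 21/105 = 0.2

Step 3 — cumulative fraction after k components = (λ_1 + ... + λ_k) / Σ λ:
  k = 1: 43/105 = 0.4095
  k = 2: (43 + 41)/105 = 84/105 = 0.8
  k = 3: (43 + 41 + 21)/105 = 105/105 = 1

Summary (fraction, with percent):

explained: PC1 0.4095 (40.95%), PC2 0.3905 (39.05%), PC3 0.2 (20%);  cumulative: 0.4095, 0.8, 1


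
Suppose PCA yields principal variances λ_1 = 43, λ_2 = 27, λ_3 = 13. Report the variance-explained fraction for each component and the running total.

Step 1 — total variance = trace(Sigma) = Σ λ_i = 43 + 27 + 13 = 83.

Step 2 — fraction explained by component i = λ_i / Σ λ:
  PC1: 43/83 = 0.5181
  PC2: 27/83 = 0.3253
  PC3: 13/83 = 0.1566

Step 3 — cumulative fraction after k components = (λ_1 + ... + λ_k) / Σ λ:
  k = 1: 43/83 = 0.5181
  k = 2: (43 + 27)/83 = 70/83 = 0.8434
  k = 3: (43 + 27 + 13)/83 = 83/83 = 1

Summary (fraction, with percent):

explained: PC1 0.5181 (51.81%), PC2 0.3253 (32.53%), PC3 0.1566 (15.66%);  cumulative: 0.5181, 0.8434, 1


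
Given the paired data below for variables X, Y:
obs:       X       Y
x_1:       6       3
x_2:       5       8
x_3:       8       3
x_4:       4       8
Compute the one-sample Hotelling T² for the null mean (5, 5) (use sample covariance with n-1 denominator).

Step 1 — sample mean vector:
  mean(X) = (6 + 5 + 8 + 4) / 4 = 23/4 = 5.75
  mean(Y) = (3 + 8 + 3 + 8) / 4 = 22/4 = 5.5
  x̄ = (5.75, 5.5),  deviation x̄ - mu_0 = (5.75, 5.5) - (5, 5) = (0.75, 0.5).

Step 2 — sample covariance matrix, S[i,j] = (1/(n-1)) · Σ_k (x_{k,i} - mean_i) · (x_{k,j} - mean_j), divisor n-1 = 3:
  S[X,X] = ((0.25)·(0.25) + (-0.75)·(-0.75) + (2.25)·(2.25) + (-1.75)·(-1.75)) / 3 = 8.75/3 = 2.9167
  S[X,Y] = ((0.25)·(-2.5) + (-0.75)·(2.5) + (2.25)·(-2.5) + (-1.75)·(2.5)) / 3 = -12.5/3 = -4.1667
  S[Y,Y] = ((-2.5)·(-2.5) + (2.5)·(2.5) + (-2.5)·(-2.5) + (2.5)·(2.5)) / 3 = 25/3 = 8.3333
  S = [[2.9167, -4.1667],
 [-4.1667, 8.3333]].

Step 3 — invert S. det(S) = 2.9167·8.3333 - (-4.1667)² = 6.9444.
  S^{-1} = (1/det) · [[d, -b], [-b, a]] = [[1.2, 0.6],
 [0.6, 0.42]].

Step 4 — quadratic form (x̄ - mu_0)^T · S^{-1} · (x̄ - mu_0):
  S^{-1} · (x̄ - mu_0) = (1.2, 0.66),
  (x̄ - mu_0)^T · [...] = (0.75)·(1.2) + (0.5)·(0.66) = 1.23.

Step 5 — scale by n: T² = 4 · 1.23 = 4.92.

T² ≈ 4.92


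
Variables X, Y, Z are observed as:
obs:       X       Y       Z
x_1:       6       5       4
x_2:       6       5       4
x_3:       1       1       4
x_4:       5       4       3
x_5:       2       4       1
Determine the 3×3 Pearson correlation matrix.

Step 1 — column means:
  mean(X) = (6 + 6 + 1 + 5 + 2) / 5 = 20/5 = 4
  mean(Y) = (5 + 5 + 1 + 4 + 4) / 5 = 19/5 = 3.8
  mean(Z) = (4 + 4 + 4 + 3 + 1) / 5 = 16/5 = 3.2

Step 2 — sample variances and covariances s[i,j] = (1/(n-1)) · Σ_k (x_{k,i} - mean_i) · (x_{k,j} - mean_j), with n-1 = 4:
  s[X,X] = ((2)·(2) + (2)·(2) + (-3)·(-3) + (1)·(1) + (-2)·(-2)) / 4 = 22/4 = 5.5
  s[X,Y] = ((2)·(1.2) + (2)·(1.2) + (-3)·(-2.8) + (1)·(0.2) + (-2)·(0.2)) / 4 = 13/4 = 3.25
  s[X,Z] = ((2)·(0.8) + (2)·(0.8) + (-3)·(0.8) + (1)·(-0.2) + (-2)·(-2.2)) / 4 = 5/4 = 1.25
  s[Y,Y] = ((1.2)·(1.2) + (1.2)·(1.2) + (-2.8)·(-2.8) + (0.2)·(0.2) + (0.2)·(0.2)) / 4 = 10.8/4 = 2.7
  s[Y,Z] = ((1.2)·(0.8) + (1.2)·(0.8) + (-2.8)·(0.8) + (0.2)·(-0.2) + (0.2)·(-2.2)) / 4 = -0.8/4 = -0.2
  s[Z,Z] = ((0.8)·(0.8) + (0.8)·(0.8) + (0.8)·(0.8) + (-0.2)·(-0.2) + (-2.2)·(-2.2)) / 4 = 6.8/4 = 1.7
  Sample standard deviations s_i = √(s[i,i]):
  s(X) = √(5.5) = 2.3452
  s(Y) = √(2.7) = 1.6432
  s(Z) = √(1.7) = 1.3038

Step 3 — r_{ij} = s_{ij} / (s_i · s_j):
  r[X,X] = 1 (diagonal).
  r[X,Y] = 3.25 / (2.3452 · 1.6432) = 3.25 / 3.8536 = 0.8434
  r[X,Z] = 1.25 / (2.3452 · 1.3038) = 1.25 / 3.0578 = 0.4088
  r[Y,Y] = 1 (diagonal).
  r[Y,Z] = -0.2 / (1.6432 · 1.3038) = -0.2 / 2.1424 = -0.0934
  r[Z,Z] = 1 (diagonal).

R is symmetric with unit diagonal. Assembling:

R = [[1, 0.8434, 0.4088],
 [0.8434, 1, -0.0934],
 [0.4088, -0.0934, 1]]


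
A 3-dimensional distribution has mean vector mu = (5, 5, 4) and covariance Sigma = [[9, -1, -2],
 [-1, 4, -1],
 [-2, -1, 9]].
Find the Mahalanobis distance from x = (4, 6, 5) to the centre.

Step 1 — centre the observation: (x - mu) = (-1, 1, 1).

Step 2 — invert Sigma (cofactor / det for 3×3, or solve directly):
  Sigma^{-1} = [[0.1224, 0.0385, 0.0315],
 [0.0385, 0.2692, 0.0385],
 [0.0315, 0.0385, 0.1224]].

Step 3 — form the quadratic (x - mu)^T · Sigma^{-1} · (x - mu):
  Sigma^{-1} · (x - mu) = (-0.0524, 0.2692, 0.1294).
  (x - mu)^T · [Sigma^{-1} · (x - mu)] = (-1)·(-0.0524) + (1)·(0.2692) + (1)·(0.1294) = 0.451.

Step 4 — take square root: d = √(0.451) ≈ 0.6716.

d(x, mu) = √(0.451) ≈ 0.6716


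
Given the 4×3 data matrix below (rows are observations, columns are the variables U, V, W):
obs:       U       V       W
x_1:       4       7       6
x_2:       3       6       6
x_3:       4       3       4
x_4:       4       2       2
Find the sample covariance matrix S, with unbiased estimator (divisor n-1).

Step 1 — column means:
  mean(U) = (4 + 3 + 4 + 4) / 4 = 15/4 = 3.75
  mean(V) = (7 + 6 + 3 + 2) / 4 = 18/4 = 4.5
  mean(W) = (6 + 6 + 4 + 2) / 4 = 18/4 = 4.5

Step 2 — sample covariance S[i,j] = (1/(n-1)) · Σ_k (x_{k,i} - mean_i) · (x_{k,j} - mean_j), with n-1 = 3.
  S[U,U] = ((0.25)·(0.25) + (-0.75)·(-0.75) + (0.25)·(0.25) + (0.25)·(0.25)) / 3 = 0.75/3 = 0.25
  S[U,V] = ((0.25)·(2.5) + (-0.75)·(1.5) + (0.25)·(-1.5) + (0.25)·(-2.5)) / 3 = -1.5/3 = -0.5
  S[U,W] = ((0.25)·(1.5) + (-0.75)·(1.5) + (0.25)·(-0.5) + (0.25)·(-2.5)) / 3 = -1.5/3 = -0.5
  S[V,V] = ((2.5)·(2.5) + (1.5)·(1.5) + (-1.5)·(-1.5) + (-2.5)·(-2.5)) / 3 = 17/3 = 5.6667
  S[V,W] = ((2.5)·(1.5) + (1.5)·(1.5) + (-1.5)·(-0.5) + (-2.5)·(-2.5)) / 3 = 13/3 = 4.3333
  S[W,W] = ((1.5)·(1.5) + (1.5)·(1.5) + (-0.5)·(-0.5) + (-2.5)·(-2.5)) / 3 = 11/3 = 3.6667

S is symmetric (S[j,i] = S[i,j]). Assembling:

S = [[0.25, -0.5, -0.5],
 [-0.5, 5.6667, 4.3333],
 [-0.5, 4.3333, 3.6667]]


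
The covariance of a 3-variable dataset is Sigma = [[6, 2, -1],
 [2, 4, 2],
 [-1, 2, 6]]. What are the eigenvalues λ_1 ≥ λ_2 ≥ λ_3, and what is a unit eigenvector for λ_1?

Step 1 — characteristic polynomial p(λ) = det(λI - Sigma) = λ³ - tr·λ² + c_1·λ - det, where tr = trace, c_1 = sum of the principal 2×2 minors, det = det(Sigma):
  tr = 6 + 4 + 6 = 16,
  c_1 = (6·4 - (2)²) + (6·6 - (-1)²) + (4·6 - (2)²) = 20 + 35 + 20 = 75,
  det = 6·(4·6 - (2)²) - (2)·((2)·6 - (2)·(-1)) + (-1)·((2)·(2) - 4·(-1)) = 6·(20) - (2)·(14) + (-1)·(8) = 84.
  So p(λ) = λ³ - 16λ² + 75λ - 84.
Step 2 — look for an integer root (rational root theorem: any rational root is an integer divisor of 84). Testing λ = 7:
  p(7) = 343 - 784 + 525 - 84 = 0  ✓
  Dividing out (λ - 7): p(λ) = (λ - 7)(λ² - 9λ + 12).
Step 3 — remaining eigenvalues from the quadratic λ² - 9λ + 12 = 0:
  Δ = 9² - 4·12 = 81 - 48 = 33,  λ = (9 ± √33)/2 = (9 ± 5.7446)/2 ≈ 7.3723 or 1.6277.
  Sorted: λ_1 = 7.3723,  λ_2 = 7,  λ_3 = 1.6277  (check: sum = 16 = tr ✓).

Step 4 — unit eigenvector for λ_1 ≈ 7.3723: v spans the null space of (Sigma - λ_1 I), whose rows are
  r_1 = (-1.3723, 2, -1),  r_2 = (2, -3.3723, 2),  r_3 = (-1, 2, -1.3723).
  v is orthogonal to every row, so take v ∝ r_1 × r_2 = ((2)·(2) - (-1)·(-3.3723), (-1)·(2) - (-1.3723)·(2), (-1.3723)·(-3.3723) - (2)·(2)) ≈ (0.6277, 0.7446, 0.6277).
  Let u = (0.6277, 0.7446, 0.6277).
  ||u|| = √((0.6277)² + (0.7446)² + (0.6277)²) = √(1.3424) ≈ 1.1586,  v_1 = u/||u|| ≈ (0.5418, 0.6426, 0.5418) (||v_1|| = 1).

λ_1 = 7.3723,  λ_2 = 7,  λ_3 = 1.6277;  v_1 ≈ (0.5418, 0.6426, 0.5418)


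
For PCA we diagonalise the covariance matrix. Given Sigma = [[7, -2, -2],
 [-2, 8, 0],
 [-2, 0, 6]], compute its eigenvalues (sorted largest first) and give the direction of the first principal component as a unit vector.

Step 1 — characteristic polynomial p(λ) = det(λI - Sigma) = λ³ - tr·λ² + c_1·λ - det, where tr = trace, c_1 = sum of the principal 2×2 minors, det = det(Sigma):
  tr = 7 + 8 + 6 = 21,
  c_1 = (7·8 - (-2)²) + (7·6 - (-2)²) + (8·6 - (0)²) = 52 + 38 + 48 = 138,
  det = 7·(8·6 - (0)²) - (-2)·((-2)·6 - (0)·(-2)) + (-2)·((-2)·(0) - 8·(-2)) = 7·(48) - (-2)·(-12) + (-2)·(16) = 280.
  So p(λ) = λ³ - 21λ² + 138λ - 280.
Step 2 — look for an integer root (rational root theorem: any rational root is an integer divisor of 280). Testing λ = 4:
  p(4) = 64 - 336 + 552 - 280 = 0  ✓
  Dividing out (λ - 4): p(λ) = (λ - 4)(λ² - 17λ + 70).
Step 3 — remaining eigenvalues from the quadratic λ² - 17λ + 70 = 0:
  Δ = 17² - 4·70 = 289 - 280 = 9,  λ = (17 ± √9)/2 = (17 ± 3)/2 = 10 or 7.
  Sorted: λ_1 = 10,  λ_2 = 7,  λ_3 = 4  (check: sum = 21 = tr ✓).

Step 4 — unit eigenvector for λ_1 = 10: v spans the null space of (Sigma - λ_1 I), whose rows are
  r_1 = (-3, -2, -2),  r_2 = (-2, -2, 0),  r_3 = (-2, 0, -4).
  v is orthogonal to every row, so take v ∝ r_1 × r_2 = ((-2)·(0) - (-2)·(-2), (-2)·(-2) - (-3)·(0), (-3)·(-2) - (-2)·(-2)) = (-4, 4, 2).
  Rescale (divide by 2; multiply by -1 so the first nonzero entry is positive): u = (2, -2, -1).
  ||u|| = √((2)² + (-2)² + (-1)²) = √(9) = 3,  v_1 = u/||u|| ≈ (0.6667, -0.6667, -0.3333) (||v_1|| = 1).

λ_1 = 10,  λ_2 = 7,  λ_3 = 4;  v_1 ≈ (0.6667, -0.6667, -0.3333)


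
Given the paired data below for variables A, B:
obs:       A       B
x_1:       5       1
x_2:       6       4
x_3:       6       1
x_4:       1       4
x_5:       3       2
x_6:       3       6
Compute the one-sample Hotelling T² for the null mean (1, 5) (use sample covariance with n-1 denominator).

Step 1 — sample mean vector:
  mean(A) = (5 + 6 + 6 + 1 + 3 + 3) / 6 = 24/6 = 4
  mean(B) = (1 + 4 + 1 + 4 + 2 + 6) / 6 = 18/6 = 3
  x̄ = (4, 3),  deviation x̄ - mu_0 = (4, 3) - (1, 5) = (3, -2).

Step 2 — sample covariance matrix, S[i,j] = (1/(n-1)) · Σ_k (x_{k,i} - mean_i) · (x_{k,j} - mean_j), divisor n-1 = 5:
  S[A,A] = ((1)·(1) + (2)·(2) + (2)·(2) + (-3)·(-3) + (-1)·(-1) + (-1)·(-1)) / 5 = 20/5 = 4
  S[A,B] = ((1)·(-2) + (2)·(1) + (2)·(-2) + (-3)·(1) + (-1)·(-1) + (-1)·(3)) / 5 = -9/5 = -1.8
  S[B,B] = ((-2)·(-2) + (1)·(1) + (-2)·(-2) + (1)·(1) + (-1)·(-1) + (3)·(3)) / 5 = 20/5 = 4
  S = [[4, -1.8],
 [-1.8, 4]].

Step 3 — invert S. det(S) = 4·4 - (-1.8)² = 12.76.
  S^{-1} = (1/det) · [[d, -b], [-b, a]] = [[0.3135, 0.1411],
 [0.1411, 0.3135]].

Step 4 — quadratic form (x̄ - mu_0)^T · S^{-1} · (x̄ - mu_0):
  S^{-1} · (x̄ - mu_0) = (0.6583, -0.2038),
  (x̄ - mu_0)^T · [...] = (3)·(0.6583) + (-2)·(-0.2038) = 2.3824.

Step 5 — scale by n: T² = 6 · 2.3824 = 14.2947.

T² ≈ 14.2947


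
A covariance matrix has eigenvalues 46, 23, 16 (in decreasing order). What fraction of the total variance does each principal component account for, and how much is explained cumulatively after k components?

Step 1 — total variance = trace(Sigma) = Σ λ_i = 46 + 23 + 16 = 85.

Step 2 — fraction explained by component i = λ_i / Σ λ:
  PC1: 46/85 = 0.5412
  PC2: 23/85 = 0.2706
  PC3: 16/85 = 0.1882

Step 3 — cumulative fraction after k components = (λ_1 + ... + λ_k) / Σ λ:
  k = 1: 46/85 = 0.5412
  k = 2: (46 + 23)/85 = 69/85 = 0.8118
  k = 3: (46 + 23 + 16)/85 = 85/85 = 1

Summary (fraction, with percent):

explained: PC1 0.5412 (54.12%), PC2 0.2706 (27.06%), PC3 0.1882 (18.82%);  cumulative: 0.5412, 0.8118, 1


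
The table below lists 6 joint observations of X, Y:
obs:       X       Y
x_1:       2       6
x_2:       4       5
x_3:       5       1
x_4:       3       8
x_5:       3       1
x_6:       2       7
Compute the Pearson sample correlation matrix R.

Step 1 — column means:
  mean(X) = (2 + 4 + 5 + 3 + 3 + 2) / 6 = 19/6 = 3.1667
  mean(Y) = (6 + 5 + 1 + 8 + 1 + 7) / 6 = 28/6 = 4.6667

Step 2 — sample variances and covariances s[i,j] = (1/(n-1)) · Σ_k (x_{k,i} - mean_i) · (x_{k,j} - mean_j), with n-1 = 5:
  s[X,X] = ((-1.1667)·(-1.1667) + (0.8333)·(0.8333) + (1.8333)·(1.8333) + (-0.1667)·(-0.1667) + (-0.1667)·(-0.1667) + (-1.1667)·(-1.1667)) / 5 = 6.8333/5 = 1.3667
  s[X,Y] = ((-1.1667)·(1.3333) + (0.8333)·(0.3333) + (1.8333)·(-3.6667) + (-0.1667)·(3.3333) + (-0.1667)·(-3.6667) + (-1.1667)·(2.3333)) / 5 = -10.6667/5 = -2.1333
  s[Y,Y] = ((1.3333)·(1.3333) + (0.3333)·(0.3333) + (-3.6667)·(-3.6667) + (3.3333)·(3.3333) + (-3.6667)·(-3.6667) + (2.3333)·(2.3333)) / 5 = 45.3333/5 = 9.0667
  Sample standard deviations s_i = √(s[i,i]):
  s(X) = √(1.3667) = 1.169
  s(Y) = √(9.0667) = 3.0111

Step 3 — r_{ij} = s_{ij} / (s_i · s_j):
  r[X,X] = 1 (diagonal).
  r[X,Y] = -2.1333 / (1.169 · 3.0111) = -2.1333 / 3.5201 = -0.606
  r[Y,Y] = 1 (diagonal).

R is symmetric with unit diagonal. Assembling:

R = [[1, -0.606],
 [-0.606, 1]]


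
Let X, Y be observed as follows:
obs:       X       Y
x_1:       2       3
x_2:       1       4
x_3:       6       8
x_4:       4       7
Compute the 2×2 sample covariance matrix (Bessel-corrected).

Step 1 — column means:
  mean(X) = (2 + 1 + 6 + 4) / 4 = 13/4 = 3.25
  mean(Y) = (3 + 4 + 8 + 7) / 4 = 22/4 = 5.5

Step 2 — sample covariance S[i,j] = (1/(n-1)) · Σ_k (x_{k,i} - mean_i) · (x_{k,j} - mean_j), with n-1 = 3.
  S[X,X] = ((-1.25)·(-1.25) + (-2.25)·(-2.25) + (2.75)·(2.75) + (0.75)·(0.75)) / 3 = 14.75/3 = 4.9167
  S[X,Y] = ((-1.25)·(-2.5) + (-2.25)·(-1.5) + (2.75)·(2.5) + (0.75)·(1.5)) / 3 = 14.5/3 = 4.8333
  S[Y,Y] = ((-2.5)·(-2.5) + (-1.5)·(-1.5) + (2.5)·(2.5) + (1.5)·(1.5)) / 3 = 17/3 = 5.6667

S is symmetric (S[j,i] = S[i,j]). Assembling:

S = [[4.9167, 4.8333],
 [4.8333, 5.6667]]


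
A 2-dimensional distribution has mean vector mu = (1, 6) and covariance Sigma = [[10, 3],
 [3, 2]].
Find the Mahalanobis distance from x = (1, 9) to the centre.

Step 1 — centre the observation: (x - mu) = (0, 3).

Step 2 — invert Sigma. det(Sigma) = 10·2 - (3)² = 11.
  Sigma^{-1} = (1/det) · [[d, -b], [-b, a]] = [[0.1818, -0.2727],
 [-0.2727, 0.9091]].

Step 3 — form the quadratic (x - mu)^T · Sigma^{-1} · (x - mu):
  Sigma^{-1} · (x - mu) = (-0.8182, 2.7273).
  (x - mu)^T · [Sigma^{-1} · (x - mu)] = (0)·(-0.8182) + (3)·(2.7273) = 8.1818.

Step 4 — take square root: d = √(8.1818) ≈ 2.8604.

d(x, mu) = √(8.1818) ≈ 2.8604


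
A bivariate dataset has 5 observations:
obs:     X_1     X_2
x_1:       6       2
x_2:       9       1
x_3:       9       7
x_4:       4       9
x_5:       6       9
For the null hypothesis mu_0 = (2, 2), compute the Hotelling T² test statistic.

Step 1 — sample mean vector:
  mean(X_1) = (6 + 9 + 9 + 4 + 6) / 5 = 34/5 = 6.8
  mean(X_2) = (2 + 1 + 7 + 9 + 9) / 5 = 28/5 = 5.6
  x̄ = (6.8, 5.6),  deviation x̄ - mu_0 = (6.8, 5.6) - (2, 2) = (4.8, 3.6).

Step 2 — sample covariance matrix, S[i,j] = (1/(n-1)) · Σ_k (x_{k,i} - mean_i) · (x_{k,j} - mean_j), divisor n-1 = 4:
  S[X_1,X_1] = ((-0.8)·(-0.8) + (2.2)·(2.2) + (2.2)·(2.2) + (-2.8)·(-2.8) + (-0.8)·(-0.8)) / 4 = 18.8/4 = 4.7
  S[X_1,X_2] = ((-0.8)·(-3.6) + (2.2)·(-4.6) + (2.2)·(1.4) + (-2.8)·(3.4) + (-0.8)·(3.4)) / 4 = -16.4/4 = -4.1
  S[X_2,X_2] = ((-3.6)·(-3.6) + (-4.6)·(-4.6) + (1.4)·(1.4) + (3.4)·(3.4) + (3.4)·(3.4)) / 4 = 59.2/4 = 14.8
  S = [[4.7, -4.1],
 [-4.1, 14.8]].

Step 3 — invert S. det(S) = 4.7·14.8 - (-4.1)² = 52.75.
  S^{-1} = (1/det) · [[d, -b], [-b, a]] = [[0.2806, 0.0777],
 [0.0777, 0.0891]].

Step 4 — quadratic form (x̄ - mu_0)^T · S^{-1} · (x̄ - mu_0):
  S^{-1} · (x̄ - mu_0) = (1.6265, 0.6938),
  (x̄ - mu_0)^T · [...] = (4.8)·(1.6265) + (3.6)·(0.6938) = 10.3052.

Step 5 — scale by n: T² = 5 · 10.3052 = 51.5261.

T² ≈ 51.5261
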